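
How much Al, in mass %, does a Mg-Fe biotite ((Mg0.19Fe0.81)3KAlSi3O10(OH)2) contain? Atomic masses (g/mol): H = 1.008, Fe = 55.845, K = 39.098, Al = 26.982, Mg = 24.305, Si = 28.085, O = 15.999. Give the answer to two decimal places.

Formula mass = 0.57·24.305 + 2.43·55.845 + 1·39.098 + 1·26.982 + 3·28.085 + 12·15.999 + 2·1.008 = 493.896 g/mol, of which 26.982 g is Al.
So Al makes up 26.982/493.896 = 0.0546 of the mass, i.e. 5.46%.

5.46 mass %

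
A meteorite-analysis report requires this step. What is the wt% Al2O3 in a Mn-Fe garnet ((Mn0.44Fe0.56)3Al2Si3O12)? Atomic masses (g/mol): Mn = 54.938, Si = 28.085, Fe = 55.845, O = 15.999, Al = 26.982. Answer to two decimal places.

M((Mn0.44Fe0.56)3Al2Si3O12) = 496.545 g/mol; M(Al2O3) = 101.961 g/mol.
Moles Al2O3 per formula unit = 2 Al ÷ 2 = 1.0000.
Al2O3 fraction = (1.0000 × 101.961) / 496.545 = 101.961/496.545 = 0.2053.

20.53 wt%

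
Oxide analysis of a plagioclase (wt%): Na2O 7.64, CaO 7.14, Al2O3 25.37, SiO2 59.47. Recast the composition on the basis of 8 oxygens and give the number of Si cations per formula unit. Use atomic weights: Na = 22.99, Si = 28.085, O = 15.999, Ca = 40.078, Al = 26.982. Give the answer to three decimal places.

2.660 Si apfu

Na2O (M=61.979): mol = 0.12327; Na = 0.24654, O = 0.12327.
CaO (M=56.077): mol = 0.12732; Ca = 0.12732, O = 0.12732.
Al2O3 (M=101.961): mol = 0.24882; Al = 0.49764, O = 0.74646.
SiO2 (M=60.083): mol = 0.98980; Si = 0.98980, O = 1.97960.
ΣO = 2.97665; factor = 8/ΣO = 2.68759.
Si apfu = 0.98980 × 2.68759 = 2.660.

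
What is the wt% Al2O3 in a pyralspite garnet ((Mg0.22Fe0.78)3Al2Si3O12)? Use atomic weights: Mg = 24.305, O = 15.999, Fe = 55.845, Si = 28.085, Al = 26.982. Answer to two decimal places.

Molar mass of (Mg0.22Fe0.78)3Al2Si3O12 = 0.66×24.305 + 2.34×55.845 + 2×26.982 + 3×28.085 + 12×15.999 = 476.926 g/mol.
Each formula unit contains 2 Al, equivalent to 2/2 = 1.0000 mol Al2O3.
M(Al2O3) = 2×26.982 + 3×15.999 = 101.961 g/mol.
Mass of Al2O3 per formula unit = 1.0000 × 101.961 = 101.961 g.
Al2O3 wt% = 101.961 / 476.926 × 100 = 21.38%.

21.38 wt%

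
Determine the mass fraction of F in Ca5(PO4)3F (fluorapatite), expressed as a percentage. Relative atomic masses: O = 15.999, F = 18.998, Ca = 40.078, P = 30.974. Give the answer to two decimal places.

M(Ca5(PO4)3F) = 504.298 g/mol.
F contributes 1 × 18.998 = 18.998 g per mole.
18.998/504.298 = 0.0377 → 3.77%.

3.77 wt%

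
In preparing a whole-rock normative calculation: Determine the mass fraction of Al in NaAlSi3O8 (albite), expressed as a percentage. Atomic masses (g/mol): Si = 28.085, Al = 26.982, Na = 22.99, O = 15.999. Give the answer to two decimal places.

Formula mass = 1*22.99 + 1*26.982 + 3*28.085 + 8*15.999 = 262.219 g/mol, of which 26.982 g is Al.
So Al makes up 26.982/262.219 = 0.1029 of the mass, i.e. 10.29%.

10.29 mass %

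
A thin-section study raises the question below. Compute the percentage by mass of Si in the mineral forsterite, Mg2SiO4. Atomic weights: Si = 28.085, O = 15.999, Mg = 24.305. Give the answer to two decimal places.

19.96 weight percent

M(Mg2SiO4) = 140.691 g/mol.
Si contributes 1 × 28.085 = 28.085 g per mole.
28.085/140.691 = 0.1996 → 19.96%.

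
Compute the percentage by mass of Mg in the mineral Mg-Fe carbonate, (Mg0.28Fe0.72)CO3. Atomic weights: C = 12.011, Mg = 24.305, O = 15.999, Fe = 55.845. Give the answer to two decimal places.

Molar mass of (Mg0.28Fe0.72)CO3: 0.28×24.305 + 0.72×55.845 + 1×12.011 + 3×15.999 = 107.022 g/mol.
Mass of Mg per formula unit: 0.28 × 24.305 = 6.805 g.
Weight fraction Mg = 6.805 / 107.022 = 0.0636.

6.36 wt%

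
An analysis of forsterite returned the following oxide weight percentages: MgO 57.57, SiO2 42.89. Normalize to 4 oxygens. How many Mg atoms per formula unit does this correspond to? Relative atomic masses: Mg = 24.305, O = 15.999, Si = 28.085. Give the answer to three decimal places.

2.000 Mg apfu

MgO (M=40.304): mol = 1.42839; Mg = 1.42839, O = 1.42839.
SiO2 (M=60.083): mol = 0.71385; Si = 0.71385, O = 1.42770.
ΣO = 2.85609; factor = 4/ΣO = 1.40052.
Mg apfu = 1.42839 × 1.40052 = 2.000.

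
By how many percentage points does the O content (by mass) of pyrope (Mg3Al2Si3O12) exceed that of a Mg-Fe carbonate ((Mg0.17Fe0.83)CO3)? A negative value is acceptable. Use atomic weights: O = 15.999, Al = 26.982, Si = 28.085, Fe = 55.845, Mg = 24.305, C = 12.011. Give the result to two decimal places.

4.19 percentage points

M(Mg3Al2Si3O12) = 403.122 g/mol, so wt% O = 191.988/403.122 × 100 = 47.63%.
M((Mg0.17Fe0.83)CO3) = 110.491 g/mol, so wt% O = 47.997/110.491 × 100 = 43.44%.
47.63 − 43.44 = 4.19 pp.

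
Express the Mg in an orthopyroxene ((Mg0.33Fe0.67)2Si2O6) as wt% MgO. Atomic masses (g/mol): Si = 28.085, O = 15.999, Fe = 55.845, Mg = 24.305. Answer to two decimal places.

M((Mg0.33Fe0.67)2Si2O6) = 243.038 g/mol; M(MgO) = 40.304 g/mol.
Moles MgO per formula unit = 0.66 Mg ÷ 1 = 0.6600.
MgO fraction = (0.6600 × 40.304) / 243.038 = 26.601/243.038 = 0.1095.

10.95 wt%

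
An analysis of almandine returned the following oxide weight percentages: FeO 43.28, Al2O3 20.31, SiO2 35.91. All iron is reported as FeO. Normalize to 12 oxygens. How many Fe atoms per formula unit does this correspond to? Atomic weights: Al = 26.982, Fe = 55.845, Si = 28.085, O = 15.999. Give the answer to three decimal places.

FeO (M=71.844): mol = 0.60242; Fe = 0.60242, O = 0.60242.
Al2O3 (M=101.961): mol = 0.19919; Al = 0.39838, O = 0.59757.
SiO2 (M=60.083): mol = 0.59767; Si = 0.59767, O = 1.19534.
ΣO = 2.39533; factor = 12/ΣO = 5.00975.
Fe apfu = 0.60242 × 5.00975 = 3.018.

3.018 Fe apfu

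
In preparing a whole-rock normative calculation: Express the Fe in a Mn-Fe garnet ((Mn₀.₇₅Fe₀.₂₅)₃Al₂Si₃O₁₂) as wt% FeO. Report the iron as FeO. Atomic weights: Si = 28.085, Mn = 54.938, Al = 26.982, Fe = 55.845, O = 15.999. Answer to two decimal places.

Formula mass = 495.701 g/mol.
0.75 Fe → 0.7500 mol FeO per formula unit; M(FeO) = 71.844, so FeO mass = 53.883 g.
53.883/495.701 × 100 = 10.87 wt%.

10.87 wt%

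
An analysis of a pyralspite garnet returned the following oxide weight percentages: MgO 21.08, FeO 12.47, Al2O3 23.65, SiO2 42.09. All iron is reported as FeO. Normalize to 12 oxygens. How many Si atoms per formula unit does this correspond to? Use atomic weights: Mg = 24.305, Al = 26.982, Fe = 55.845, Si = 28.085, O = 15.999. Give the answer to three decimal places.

MgO: 21.08/40.304 = 0.52303 mol → 0.52303 mol Mg, 0.52303 mol O.
FeO: 12.47/71.844 = 0.17357 mol → 0.17357 mol Fe, 0.17357 mol O.
Al2O3: 23.65/101.961 = 0.23195 mol → 0.46390 mol Al, 0.69585 mol O.
SiO2: 42.09/60.083 = 0.70053 mol → 0.70053 mol Si, 1.40106 mol O.
Total oxygen = 2.79351 mol. Normalization factor = 12/2.79351 = 4.29567.
Si per 12 O = 0.70053 × 4.29567 = 3.009.

3.009 Si apfu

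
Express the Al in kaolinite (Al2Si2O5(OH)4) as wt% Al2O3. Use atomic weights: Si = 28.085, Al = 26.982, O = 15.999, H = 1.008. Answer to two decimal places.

39.50 wt%

Molar mass of Al2Si2O5(OH)4 = 2·26.982 + 2·28.085 + 9·15.999 + 4·1.008 = 258.157 g/mol.
Each formula unit contains 2 Al, equivalent to 2/2 = 1.0000 mol Al2O3.
M(Al2O3) = 2×26.982 + 3×15.999 = 101.961 g/mol.
Mass of Al2O3 per formula unit = 1.0000 × 101.961 = 101.961 g.
Al2O3 wt% = 101.961 / 258.157 × 100 = 39.50%.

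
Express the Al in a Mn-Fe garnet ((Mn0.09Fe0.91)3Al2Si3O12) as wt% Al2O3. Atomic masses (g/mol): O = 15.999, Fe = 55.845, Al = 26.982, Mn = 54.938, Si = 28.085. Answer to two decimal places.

20.49 wt%

Molar mass of (Mn0.09Fe0.91)3Al2Si3O12 = 0.27*54.938 + 2.73*55.845 + 2*26.982 + 3*28.085 + 12*15.999 = 497.497 g/mol.
Each formula unit contains 2 Al, equivalent to 2/2 = 1.0000 mol Al2O3.
M(Al2O3) = 2×26.982 + 3×15.999 = 101.961 g/mol.
Mass of Al2O3 per formula unit = 1.0000 × 101.961 = 101.961 g.
Al2O3 wt% = 101.961 / 497.497 × 100 = 20.49%.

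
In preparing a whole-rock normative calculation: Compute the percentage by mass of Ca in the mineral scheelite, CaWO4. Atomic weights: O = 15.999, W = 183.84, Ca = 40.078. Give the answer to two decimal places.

13.92 wt%

Molar mass of CaWO4: 1*40.078 + 1*183.84 + 4*15.999 = 287.914 g/mol.
Mass of Ca per formula unit: 1 × 40.078 = 40.078 g.
Weight fraction Ca = 40.078 / 287.914 = 0.1392.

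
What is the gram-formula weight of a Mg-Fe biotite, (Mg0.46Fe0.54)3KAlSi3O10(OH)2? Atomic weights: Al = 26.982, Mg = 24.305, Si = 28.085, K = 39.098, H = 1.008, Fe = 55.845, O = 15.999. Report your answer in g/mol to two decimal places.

M = 1.38·24.305 + 1.62·55.845 + 1·39.098 + 1·26.982 + 3·28.085 + 12·15.999 + 2·1.008

468.35 g/mol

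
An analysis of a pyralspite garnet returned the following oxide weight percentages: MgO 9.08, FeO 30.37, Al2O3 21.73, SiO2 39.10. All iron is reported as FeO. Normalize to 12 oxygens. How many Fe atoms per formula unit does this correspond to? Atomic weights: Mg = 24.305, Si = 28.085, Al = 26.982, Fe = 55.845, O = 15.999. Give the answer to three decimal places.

MgO: 9.08/40.304 = 0.22529 mol → 0.22529 mol Mg, 0.22529 mol O.
FeO: 30.37/71.844 = 0.42272 mol → 0.42272 mol Fe, 0.42272 mol O.
Al2O3: 21.73/101.961 = 0.21312 mol → 0.42624 mol Al, 0.63936 mol O.
SiO2: 39.10/60.083 = 0.65077 mol → 0.65077 mol Si, 1.30154 mol O.
Total oxygen = 2.58891 mol. Normalization factor = 12/2.58891 = 4.63516.
Fe per 12 O = 0.42272 × 4.63516 = 1.959.

1.959 Fe apfu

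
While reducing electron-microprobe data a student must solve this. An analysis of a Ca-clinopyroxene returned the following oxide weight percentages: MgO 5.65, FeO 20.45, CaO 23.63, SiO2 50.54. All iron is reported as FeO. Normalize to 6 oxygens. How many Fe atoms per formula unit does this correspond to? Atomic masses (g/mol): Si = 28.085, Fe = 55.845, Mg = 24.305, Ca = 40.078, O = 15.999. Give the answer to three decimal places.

0.675 Fe apfu

5.65 wt% MgO ÷ 40.304 g/mol = 0.14018 mol, giving 0.14018 Mg and 0.14018 O.
20.45 wt% FeO ÷ 71.844 g/mol = 0.28464 mol, giving 0.28464 Fe and 0.28464 O.
23.63 wt% CaO ÷ 56.077 g/mol = 0.42138 mol, giving 0.42138 Ca and 0.42138 O.
50.54 wt% SiO2 ÷ 60.083 g/mol = 0.84117 mol, giving 0.84117 Si and 1.68234 O.
Oxygen sums to 2.52854; scaling by 6/2.52854 = 2.37291 puts the formula on 6 O.
Fe: 0.28464 × 2.37291 = 0.675 atoms per formula unit.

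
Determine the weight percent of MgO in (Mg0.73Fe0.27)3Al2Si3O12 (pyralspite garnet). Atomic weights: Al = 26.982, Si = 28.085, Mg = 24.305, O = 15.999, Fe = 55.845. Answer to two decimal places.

Formula mass = 428.669 g/mol.
2.19 Mg → 2.1900 mol MgO per formula unit; M(MgO) = 40.304, so MgO mass = 88.266 g.
88.266/428.669 × 100 = 20.59 wt%.

20.59 wt%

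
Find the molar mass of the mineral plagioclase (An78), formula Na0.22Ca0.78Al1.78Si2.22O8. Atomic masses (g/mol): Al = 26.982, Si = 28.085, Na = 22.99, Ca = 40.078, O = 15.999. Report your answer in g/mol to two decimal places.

M = 0.22(22.99) + 0.78(40.078) + 1.78(26.982) + 2.22(28.085) + 8(15.999)

274.69 g/mol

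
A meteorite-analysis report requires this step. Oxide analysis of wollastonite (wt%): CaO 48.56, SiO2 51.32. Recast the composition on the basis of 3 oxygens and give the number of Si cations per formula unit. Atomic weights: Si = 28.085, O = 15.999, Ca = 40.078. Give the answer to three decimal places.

0.995 Si apfu

CaO (M=56.077): mol = 0.86595; Ca = 0.86595, O = 0.86595.
SiO2 (M=60.083): mol = 0.85415; Si = 0.85415, O = 1.70830.
ΣO = 2.57425; factor = 3/ΣO = 1.16539.
Si apfu = 0.85415 × 1.16539 = 0.995.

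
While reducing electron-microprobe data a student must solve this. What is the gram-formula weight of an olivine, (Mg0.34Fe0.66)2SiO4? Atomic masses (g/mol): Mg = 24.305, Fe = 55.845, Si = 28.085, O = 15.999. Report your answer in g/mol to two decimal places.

182.32 g/mol

M = 0.68(24.305) + 1.32(55.845) + 1(28.085) + 4(15.999)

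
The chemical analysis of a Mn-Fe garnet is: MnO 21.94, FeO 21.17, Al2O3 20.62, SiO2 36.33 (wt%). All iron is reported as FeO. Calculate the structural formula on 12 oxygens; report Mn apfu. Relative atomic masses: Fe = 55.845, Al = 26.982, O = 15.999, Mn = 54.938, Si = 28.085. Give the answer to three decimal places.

21.94 wt% MnO ÷ 70.937 g/mol = 0.30929 mol, giving 0.30929 Mn and 0.30929 O.
21.17 wt% FeO ÷ 71.844 g/mol = 0.29467 mol, giving 0.29467 Fe and 0.29467 O.
20.62 wt% Al2O3 ÷ 101.961 g/mol = 0.20223 mol, giving 0.40446 Al and 0.60669 O.
36.33 wt% SiO2 ÷ 60.083 g/mol = 0.60466 mol, giving 0.60466 Si and 1.20932 O.
Oxygen sums to 2.41997; scaling by 12/2.41997 = 4.95874 puts the formula on 12 O.
Mn: 0.30929 × 4.95874 = 1.534 atoms per formula unit.

1.534 Mn apfu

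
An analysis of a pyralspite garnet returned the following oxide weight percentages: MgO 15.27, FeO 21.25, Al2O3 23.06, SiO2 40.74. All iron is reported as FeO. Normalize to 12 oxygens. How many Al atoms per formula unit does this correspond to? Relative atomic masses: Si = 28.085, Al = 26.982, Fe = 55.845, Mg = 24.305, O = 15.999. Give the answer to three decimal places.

2.003 Al apfu

MgO: 15.27/40.304 = 0.37887 mol → 0.37887 mol Mg, 0.37887 mol O.
FeO: 21.25/71.844 = 0.29578 mol → 0.29578 mol Fe, 0.29578 mol O.
Al2O3: 23.06/101.961 = 0.22616 mol → 0.45232 mol Al, 0.67848 mol O.
SiO2: 40.74/60.083 = 0.67806 mol → 0.67806 mol Si, 1.35612 mol O.
Total oxygen = 2.70925 mol. Normalization factor = 12/2.70925 = 4.42927.
Al per 12 O = 0.45232 × 4.42927 = 2.003.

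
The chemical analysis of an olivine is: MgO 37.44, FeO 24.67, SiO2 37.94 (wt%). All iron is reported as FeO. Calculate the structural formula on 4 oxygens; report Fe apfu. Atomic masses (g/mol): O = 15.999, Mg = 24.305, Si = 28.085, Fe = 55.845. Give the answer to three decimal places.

MgO (M=40.304): mol = 0.92894; Mg = 0.92894, O = 0.92894.
FeO (M=71.844): mol = 0.34338; Fe = 0.34338, O = 0.34338.
SiO2 (M=60.083): mol = 0.63146; Si = 0.63146, O = 1.26292.
ΣO = 2.53524; factor = 4/ΣO = 1.57776.
Fe apfu = 0.34338 × 1.57776 = 0.542.

0.542 Fe apfu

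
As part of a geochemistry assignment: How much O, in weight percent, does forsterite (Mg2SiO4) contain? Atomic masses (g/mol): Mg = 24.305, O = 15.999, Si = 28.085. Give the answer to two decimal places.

45.49 weight percent

Molar mass of Mg2SiO4: 2·24.305 + 1·28.085 + 4·15.999 = 140.691 g/mol.
Mass of O per formula unit: 4 × 15.999 = 63.996 g.
Weight fraction O = 63.996 / 140.691 = 0.4549.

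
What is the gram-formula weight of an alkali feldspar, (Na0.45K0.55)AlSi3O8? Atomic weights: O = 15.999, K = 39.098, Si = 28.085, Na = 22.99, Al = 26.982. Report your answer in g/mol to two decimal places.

271.08 g/mol

The formula mass is the sum 0.45*22.99 + 0.55*39.098 + 1*26.982 + 3*28.085 + 8*15.999.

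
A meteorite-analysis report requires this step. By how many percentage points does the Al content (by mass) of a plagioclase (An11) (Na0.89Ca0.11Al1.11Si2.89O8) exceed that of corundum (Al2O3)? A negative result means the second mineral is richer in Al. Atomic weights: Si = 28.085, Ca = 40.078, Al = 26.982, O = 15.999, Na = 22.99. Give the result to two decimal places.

First mineral: 29.950 g Al in 263.977 g formula = 11.35 wt% Al.
Second mineral: 53.964 g Al in 101.961 g formula = 52.93 wt% Al.
11.35% − 52.93% gives a difference of -41.58 percentage points.

-41.58 percentage points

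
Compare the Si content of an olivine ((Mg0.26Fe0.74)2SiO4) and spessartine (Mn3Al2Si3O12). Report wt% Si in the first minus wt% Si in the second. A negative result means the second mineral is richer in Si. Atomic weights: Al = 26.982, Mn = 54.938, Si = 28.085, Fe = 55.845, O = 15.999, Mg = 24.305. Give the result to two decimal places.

-2.03 percentage points

First mineral: 28.085 g Si in 187.370 g formula = 14.99 wt% Si.
Second mineral: 84.255 g Si in 495.021 g formula = 17.02 wt% Si.
14.99% − 17.02% gives a difference of -2.03 percentage points.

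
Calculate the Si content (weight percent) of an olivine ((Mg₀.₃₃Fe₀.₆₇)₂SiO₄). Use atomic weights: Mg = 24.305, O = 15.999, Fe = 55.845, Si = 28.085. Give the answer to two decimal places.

M((Mg₀.₃₃Fe₀.₆₇)₂SiO₄) = 182.955 g/mol.
Si contributes 1 × 28.085 = 28.085 g per mole.
28.085/182.955 = 0.1535 → 15.35%.

15.35 weight percent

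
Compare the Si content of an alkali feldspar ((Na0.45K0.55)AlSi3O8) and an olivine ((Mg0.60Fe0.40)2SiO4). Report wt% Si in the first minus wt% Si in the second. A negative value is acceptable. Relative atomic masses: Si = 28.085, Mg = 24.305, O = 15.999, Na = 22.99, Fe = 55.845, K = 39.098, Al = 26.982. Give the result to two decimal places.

14.15 percentage points

Si in (Na0.45K0.55)AlSi3O8: molar mass 271.078 g/mol; 3×28.085 = 84.255 g → 31.08 wt%.
Si in (Mg0.60Fe0.40)2SiO4: molar mass 165.923 g/mol; 1×28.085 = 28.085 g → 16.93 wt%.
Difference = 31.08 − 16.93 = 14.15 percentage points.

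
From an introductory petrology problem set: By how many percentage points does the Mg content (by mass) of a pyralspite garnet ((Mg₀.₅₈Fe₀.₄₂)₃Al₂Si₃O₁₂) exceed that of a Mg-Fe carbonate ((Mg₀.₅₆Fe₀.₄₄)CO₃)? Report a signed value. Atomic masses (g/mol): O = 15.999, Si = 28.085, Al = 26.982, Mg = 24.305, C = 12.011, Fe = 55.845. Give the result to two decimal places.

-4.31 percentage points

First mineral: 42.291 g Mg in 442.862 g formula = 9.55 wt% Mg.
Second mineral: 13.611 g Mg in 98.191 g formula = 13.86 wt% Mg.
9.55% − 13.86% gives a difference of -4.31 percentage points.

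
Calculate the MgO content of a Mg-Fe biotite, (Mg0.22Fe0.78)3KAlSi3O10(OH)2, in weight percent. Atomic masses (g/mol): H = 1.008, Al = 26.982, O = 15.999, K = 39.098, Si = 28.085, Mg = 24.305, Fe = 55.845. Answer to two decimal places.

5.42 wt%

Molar mass of (Mg0.22Fe0.78)3KAlSi3O10(OH)2 = 0.66×24.305 + 2.34×55.845 + 1×39.098 + 1×26.982 + 3×28.085 + 12×15.999 + 2×1.008 = 491.058 g/mol.
Each formula unit contains 0.66 Mg, equivalent to 0.66/1 = 0.6600 mol MgO.
M(MgO) = 1×24.305 + 1×15.999 = 40.304 g/mol.
Mass of MgO per formula unit = 0.6600 × 40.304 = 26.601 g.
MgO wt% = 26.601 / 491.058 × 100 = 5.42%.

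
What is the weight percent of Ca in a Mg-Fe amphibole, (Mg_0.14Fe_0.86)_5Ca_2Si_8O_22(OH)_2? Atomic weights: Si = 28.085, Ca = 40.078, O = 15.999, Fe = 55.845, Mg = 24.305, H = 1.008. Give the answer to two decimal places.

M((Mg_0.14Fe_0.86)_5Ca_2Si_8O_22(OH)_2) = 947.975 g/mol.
Ca contributes 2 × 40.078 = 80.156 g per mole.
80.156/947.975 = 0.0846 → 8.46%.

8.46 mass %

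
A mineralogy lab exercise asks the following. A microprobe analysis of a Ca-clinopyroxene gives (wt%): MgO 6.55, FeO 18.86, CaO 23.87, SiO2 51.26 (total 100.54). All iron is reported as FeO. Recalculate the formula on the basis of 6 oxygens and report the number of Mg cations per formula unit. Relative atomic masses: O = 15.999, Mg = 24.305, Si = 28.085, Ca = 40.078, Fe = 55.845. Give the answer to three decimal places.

MgO (M=40.304): mol = 0.16251; Mg = 0.16251, O = 0.16251.
FeO (M=71.844): mol = 0.26251; Fe = 0.26251, O = 0.26251.
CaO (M=56.077): mol = 0.42566; Ca = 0.42566, O = 0.42566.
SiO2 (M=60.083): mol = 0.85315; Si = 0.85315, O = 1.70630.
ΣO = 2.55698; factor = 6/ΣO = 2.34652.
Mg apfu = 0.16251 × 2.34652 = 0.381.

0.381 Mg apfu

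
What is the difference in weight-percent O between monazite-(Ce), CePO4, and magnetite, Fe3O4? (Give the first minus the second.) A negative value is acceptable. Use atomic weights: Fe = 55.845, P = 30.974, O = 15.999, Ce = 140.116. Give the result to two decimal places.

-0.42 percentage points

First mineral: 63.996 g O in 235.086 g formula = 27.22 wt% O.
Second mineral: 63.996 g O in 231.531 g formula = 27.64 wt% O.
27.22% − 27.64% gives a difference of -0.42 percentage points.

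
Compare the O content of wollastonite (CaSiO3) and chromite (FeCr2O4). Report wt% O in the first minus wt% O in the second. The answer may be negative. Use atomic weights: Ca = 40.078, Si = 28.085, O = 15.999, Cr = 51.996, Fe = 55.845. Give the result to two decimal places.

M(CaSiO3) = 116.160 g/mol, so wt% O = 47.997/116.160 × 100 = 41.32%.
M(FeCr2O4) = 223.833 g/mol, so wt% O = 63.996/223.833 × 100 = 28.59%.
41.32 − 28.59 = 12.73 pp.

12.73 percentage points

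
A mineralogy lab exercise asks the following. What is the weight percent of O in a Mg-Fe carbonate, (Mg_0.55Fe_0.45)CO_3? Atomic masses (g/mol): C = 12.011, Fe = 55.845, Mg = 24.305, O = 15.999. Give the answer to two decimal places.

48.72 mass %

Molar mass of (Mg_0.55Fe_0.45)CO_3: 0.55×24.305 + 0.45×55.845 + 1×12.011 + 3×15.999 = 98.506 g/mol.
Mass of O per formula unit: 3 × 15.999 = 47.997 g.
Weight fraction O = 47.997 / 98.506 = 0.4872.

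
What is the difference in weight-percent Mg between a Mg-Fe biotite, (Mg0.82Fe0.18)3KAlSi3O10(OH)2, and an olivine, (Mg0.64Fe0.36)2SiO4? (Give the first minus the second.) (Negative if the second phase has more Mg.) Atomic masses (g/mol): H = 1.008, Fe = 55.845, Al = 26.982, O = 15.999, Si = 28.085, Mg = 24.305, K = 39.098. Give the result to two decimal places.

Mg in (Mg0.82Fe0.18)3KAlSi3O10(OH)2: molar mass 434.286 g/mol; 2.46×24.305 = 59.790 g → 13.77 wt%.
Mg in (Mg0.64Fe0.36)2SiO4: molar mass 163.400 g/mol; 1.28×24.305 = 31.110 g → 19.04 wt%.
Difference = 13.77 − 19.04 = -5.27 percentage points.

-5.27 percentage points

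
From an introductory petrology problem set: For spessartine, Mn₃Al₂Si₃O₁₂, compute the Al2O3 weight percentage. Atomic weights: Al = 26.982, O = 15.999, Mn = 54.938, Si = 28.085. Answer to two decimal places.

20.60 wt%

Molar mass of Mn₃Al₂Si₃O₁₂ = 3×54.938 + 2×26.982 + 3×28.085 + 12×15.999 = 495.021 g/mol.
Each formula unit contains 2 Al, equivalent to 2/2 = 1.0000 mol Al2O3.
M(Al2O3) = 2×26.982 + 3×15.999 = 101.961 g/mol.
Mass of Al2O3 per formula unit = 1.0000 × 101.961 = 101.961 g.
Al2O3 wt% = 101.961 / 495.021 × 100 = 20.60%.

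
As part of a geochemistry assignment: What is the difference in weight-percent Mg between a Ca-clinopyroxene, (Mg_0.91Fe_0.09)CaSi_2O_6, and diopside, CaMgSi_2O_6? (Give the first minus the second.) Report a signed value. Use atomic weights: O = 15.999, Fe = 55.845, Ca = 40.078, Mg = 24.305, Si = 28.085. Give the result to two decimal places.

Mg in (Mg_0.91Fe_0.09)CaSi_2O_6: molar mass 219.386 g/mol; 0.91×24.305 = 22.118 g → 10.08 wt%.
Mg in CaMgSi_2O_6: molar mass 216.547 g/mol; 1×24.305 = 24.305 g → 11.22 wt%.
Difference = 10.08 − 11.22 = -1.14 percentage points.

-1.14 percentage points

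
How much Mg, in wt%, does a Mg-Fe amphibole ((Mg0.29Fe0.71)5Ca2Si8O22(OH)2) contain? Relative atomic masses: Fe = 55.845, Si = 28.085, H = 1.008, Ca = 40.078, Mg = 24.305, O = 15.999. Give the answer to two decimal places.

M((Mg0.29Fe0.71)5Ca2Si8O22(OH)2) = 924.320 g/mol.
Mg contributes 1.45 × 24.305 = 35.242 g per mole.
35.242/924.320 = 0.0381 → 3.81%.

3.81 wt%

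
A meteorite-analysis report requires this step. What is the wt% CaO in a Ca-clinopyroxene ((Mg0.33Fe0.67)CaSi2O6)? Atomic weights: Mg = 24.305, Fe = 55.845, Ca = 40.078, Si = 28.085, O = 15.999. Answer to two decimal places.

23.59 wt%

Molar mass of (Mg0.33Fe0.67)CaSi2O6 = 0.33*24.305 + 0.67*55.845 + 1*40.078 + 2*28.085 + 6*15.999 = 237.679 g/mol.
Each formula unit contains 1 Ca, equivalent to 1/1 = 1.0000 mol CaO.
M(CaO) = 1×40.078 + 1×15.999 = 56.077 g/mol.
Mass of CaO per formula unit = 1.0000 × 56.077 = 56.077 g.
CaO wt% = 56.077 / 237.679 × 100 = 23.59%.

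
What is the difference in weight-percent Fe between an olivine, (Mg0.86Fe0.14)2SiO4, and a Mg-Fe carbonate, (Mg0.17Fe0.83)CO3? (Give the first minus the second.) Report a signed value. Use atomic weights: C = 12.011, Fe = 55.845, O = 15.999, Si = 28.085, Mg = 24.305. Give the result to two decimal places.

Fe in (Mg0.86Fe0.14)2SiO4: molar mass 149.522 g/mol; 0.28×55.845 = 15.637 g → 10.46 wt%.
Fe in (Mg0.17Fe0.83)CO3: molar mass 110.491 g/mol; 0.83×55.845 = 46.351 g → 41.95 wt%.
Difference = 10.46 − 41.95 = -31.49 percentage points.

-31.49 percentage points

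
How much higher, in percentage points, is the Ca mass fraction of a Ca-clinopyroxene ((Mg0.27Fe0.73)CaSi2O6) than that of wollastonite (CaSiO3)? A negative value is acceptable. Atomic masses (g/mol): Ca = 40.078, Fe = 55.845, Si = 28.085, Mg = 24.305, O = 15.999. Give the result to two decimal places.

-17.77 percentage points

M((Mg0.27Fe0.73)CaSi2O6) = 239.571 g/mol, so wt% Ca = 40.078/239.571 × 100 = 16.73%.
M(CaSiO3) = 116.160 g/mol, so wt% Ca = 40.078/116.160 × 100 = 34.50%.
16.73 − 34.50 = -17.77 pp.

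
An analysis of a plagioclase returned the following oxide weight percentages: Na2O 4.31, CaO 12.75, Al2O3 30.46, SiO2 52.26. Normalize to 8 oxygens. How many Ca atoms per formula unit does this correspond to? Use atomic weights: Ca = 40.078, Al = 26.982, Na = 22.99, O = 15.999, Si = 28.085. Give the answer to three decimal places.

0.620 Ca apfu

Na2O: 4.31/61.979 = 0.06954 mol → 0.13908 mol Na, 0.06954 mol O.
CaO: 12.75/56.077 = 0.22737 mol → 0.22737 mol Ca, 0.22737 mol O.
Al2O3: 30.46/101.961 = 0.29874 mol → 0.59748 mol Al, 0.89622 mol O.
SiO2: 52.26/60.083 = 0.86980 mol → 0.86980 mol Si, 1.73960 mol O.
Total oxygen = 2.93273 mol. Normalization factor = 8/2.93273 = 2.72783.
Ca per 8 O = 0.22737 × 2.72783 = 0.620.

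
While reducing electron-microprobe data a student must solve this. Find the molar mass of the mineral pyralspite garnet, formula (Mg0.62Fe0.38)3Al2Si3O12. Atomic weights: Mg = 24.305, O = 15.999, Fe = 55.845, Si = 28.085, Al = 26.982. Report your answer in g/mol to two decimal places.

439.08 g/mol

The formula mass is the sum 1.86(24.305) + 1.14(55.845) + 2(26.982) + 3(28.085) + 12(15.999).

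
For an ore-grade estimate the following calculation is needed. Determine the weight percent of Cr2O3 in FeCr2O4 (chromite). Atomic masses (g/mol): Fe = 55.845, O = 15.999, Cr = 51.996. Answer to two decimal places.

67.90 wt%

Formula mass = 223.833 g/mol.
2 Cr → 1.0000 mol Cr2O3 per formula unit; M(Cr2O3) = 151.989, so Cr2O3 mass = 151.989 g.
151.989/223.833 × 100 = 67.90 wt%.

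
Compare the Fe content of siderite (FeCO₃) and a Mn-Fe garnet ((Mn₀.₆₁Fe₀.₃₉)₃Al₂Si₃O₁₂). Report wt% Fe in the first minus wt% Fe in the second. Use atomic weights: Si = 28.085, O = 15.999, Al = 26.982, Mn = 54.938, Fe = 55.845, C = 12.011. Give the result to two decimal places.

35.03 percentage points

First mineral: 55.845 g Fe in 115.853 g formula = 48.20 wt% Fe.
Second mineral: 65.339 g Fe in 496.082 g formula = 13.17 wt% Fe.
48.20% − 13.17% gives a difference of 35.03 percentage points.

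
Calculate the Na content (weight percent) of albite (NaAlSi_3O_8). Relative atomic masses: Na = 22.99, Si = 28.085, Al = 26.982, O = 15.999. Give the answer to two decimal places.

8.77 weight percent

Formula mass = 1*22.99 + 1*26.982 + 3*28.085 + 8*15.999 = 262.219 g/mol, of which 22.990 g is Na.
So Na makes up 22.990/262.219 = 0.0877 of the mass, i.e. 8.77%.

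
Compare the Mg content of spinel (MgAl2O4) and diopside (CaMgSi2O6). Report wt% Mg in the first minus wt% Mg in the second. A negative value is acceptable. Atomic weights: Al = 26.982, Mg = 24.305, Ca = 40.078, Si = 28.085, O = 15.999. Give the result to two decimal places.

First mineral: 24.305 g Mg in 142.265 g formula = 17.08 wt% Mg.
Second mineral: 24.305 g Mg in 216.547 g formula = 11.22 wt% Mg.
17.08% − 11.22% gives a difference of 5.86 percentage points.

5.86 percentage points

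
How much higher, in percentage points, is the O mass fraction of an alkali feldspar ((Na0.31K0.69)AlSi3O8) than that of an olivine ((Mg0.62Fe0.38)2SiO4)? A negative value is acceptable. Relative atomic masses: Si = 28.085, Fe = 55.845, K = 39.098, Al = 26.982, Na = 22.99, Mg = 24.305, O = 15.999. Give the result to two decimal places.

First mineral: 127.992 g O in 273.334 g formula = 46.83 wt% O.
Second mineral: 63.996 g O in 164.661 g formula = 38.87 wt% O.
46.83% − 38.87% gives a difference of 7.96 percentage points.

7.96 percentage points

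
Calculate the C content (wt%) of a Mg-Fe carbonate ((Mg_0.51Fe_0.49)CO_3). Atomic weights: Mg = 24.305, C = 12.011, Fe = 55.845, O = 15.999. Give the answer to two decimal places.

M((Mg_0.51Fe_0.49)CO_3) = 99.768 g/mol.
C contributes 1 × 12.011 = 12.011 g per mole.
12.011/99.768 = 0.1204 → 12.04%.

12.04 wt%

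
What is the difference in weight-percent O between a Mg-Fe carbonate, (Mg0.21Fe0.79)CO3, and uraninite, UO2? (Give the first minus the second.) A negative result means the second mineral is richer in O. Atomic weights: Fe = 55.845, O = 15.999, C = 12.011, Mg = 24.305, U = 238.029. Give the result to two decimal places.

32.09 percentage points

M((Mg0.21Fe0.79)CO3) = 109.230 g/mol, so wt% O = 47.997/109.230 × 100 = 43.94%.
M(UO2) = 270.027 g/mol, so wt% O = 31.998/270.027 × 100 = 11.85%.
43.94 − 11.85 = 32.09 pp.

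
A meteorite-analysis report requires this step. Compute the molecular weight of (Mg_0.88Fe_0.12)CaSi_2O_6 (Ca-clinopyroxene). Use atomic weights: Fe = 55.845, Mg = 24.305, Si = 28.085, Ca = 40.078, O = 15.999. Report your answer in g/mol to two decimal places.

220.33 g/mol

The formula mass is the sum 0.88*24.305 + 0.12*55.845 + 1*40.078 + 2*28.085 + 6*15.999.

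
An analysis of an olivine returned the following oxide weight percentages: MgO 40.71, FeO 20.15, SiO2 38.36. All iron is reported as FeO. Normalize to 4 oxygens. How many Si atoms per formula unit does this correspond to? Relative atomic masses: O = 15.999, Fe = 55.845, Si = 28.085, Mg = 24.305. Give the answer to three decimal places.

0.995 Si apfu

MgO (M=40.304): mol = 1.01007; Mg = 1.01007, O = 1.01007.
FeO (M=71.844): mol = 0.28047; Fe = 0.28047, O = 0.28047.
SiO2 (M=60.083): mol = 0.63845; Si = 0.63845, O = 1.27690.
ΣO = 2.56744; factor = 4/ΣO = 1.55797.
Si apfu = 0.63845 × 1.55797 = 0.995.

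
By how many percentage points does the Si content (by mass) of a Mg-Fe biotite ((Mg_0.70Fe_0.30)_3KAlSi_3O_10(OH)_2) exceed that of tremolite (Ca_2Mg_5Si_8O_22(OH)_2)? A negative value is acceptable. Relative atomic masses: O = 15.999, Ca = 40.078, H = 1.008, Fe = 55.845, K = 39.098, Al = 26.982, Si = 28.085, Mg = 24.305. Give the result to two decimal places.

Si in (Mg_0.70Fe_0.30)_3KAlSi_3O_10(OH)_2: molar mass 445.640 g/mol; 3×28.085 = 84.255 g → 18.91 wt%.
Si in Ca_2Mg_5Si_8O_22(OH)_2: molar mass 812.353 g/mol; 8×28.085 = 224.680 g → 27.66 wt%.
Difference = 18.91 − 27.66 = -8.75 percentage points.

-8.75 percentage points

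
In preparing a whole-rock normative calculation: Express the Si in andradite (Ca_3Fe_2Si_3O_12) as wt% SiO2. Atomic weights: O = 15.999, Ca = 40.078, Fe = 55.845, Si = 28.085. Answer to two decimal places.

Molar mass of Ca_3Fe_2Si_3O_12 = 3×40.078 + 2×55.845 + 3×28.085 + 12×15.999 = 508.167 g/mol.
Each formula unit contains 3 Si, equivalent to 3/1 = 3.0000 mol SiO2.
M(SiO2) = 1×28.085 + 2×15.999 = 60.083 g/mol.
Mass of SiO2 per formula unit = 3.0000 × 60.083 = 180.249 g.
SiO2 wt% = 180.249 / 508.167 × 100 = 35.47%.

35.47 wt%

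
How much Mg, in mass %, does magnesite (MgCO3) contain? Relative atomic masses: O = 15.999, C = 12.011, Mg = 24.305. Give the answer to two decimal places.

M(MgCO3) = 84.313 g/mol.
Mg contributes 1 × 24.305 = 24.305 g per mole.
24.305/84.313 = 0.2883 → 28.83%.

28.83 mass %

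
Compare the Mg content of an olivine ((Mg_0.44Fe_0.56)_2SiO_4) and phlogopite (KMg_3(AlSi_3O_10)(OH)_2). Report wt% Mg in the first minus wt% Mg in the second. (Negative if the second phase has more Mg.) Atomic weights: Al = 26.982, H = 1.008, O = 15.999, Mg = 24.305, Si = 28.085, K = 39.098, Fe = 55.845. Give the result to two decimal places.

Mg in (Mg_0.44Fe_0.56)_2SiO_4: molar mass 176.016 g/mol; 0.88×24.305 = 21.388 g → 12.15 wt%.
Mg in KMg_3(AlSi_3O_10)(OH)_2: molar mass 417.254 g/mol; 3×24.305 = 72.915 g → 17.47 wt%.
Difference = 12.15 − 17.47 = -5.32 percentage points.

-5.32 percentage points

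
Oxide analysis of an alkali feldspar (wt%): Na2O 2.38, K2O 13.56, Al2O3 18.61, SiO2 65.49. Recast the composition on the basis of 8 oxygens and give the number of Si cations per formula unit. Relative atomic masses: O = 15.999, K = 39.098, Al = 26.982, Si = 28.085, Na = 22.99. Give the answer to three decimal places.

Na2O: 2.38/61.979 = 0.03840 mol → 0.07680 mol Na, 0.03840 mol O.
K2O: 13.56/94.195 = 0.14396 mol → 0.28792 mol K, 0.14396 mol O.
Al2O3: 18.61/101.961 = 0.18252 mol → 0.36504 mol Al, 0.54756 mol O.
SiO2: 65.49/60.083 = 1.08999 mol → 1.08999 mol Si, 2.17998 mol O.
Total oxygen = 2.90990 mol. Normalization factor = 8/2.90990 = 2.74924.
Si per 8 O = 1.08999 × 2.74924 = 2.997.

2.997 Si apfu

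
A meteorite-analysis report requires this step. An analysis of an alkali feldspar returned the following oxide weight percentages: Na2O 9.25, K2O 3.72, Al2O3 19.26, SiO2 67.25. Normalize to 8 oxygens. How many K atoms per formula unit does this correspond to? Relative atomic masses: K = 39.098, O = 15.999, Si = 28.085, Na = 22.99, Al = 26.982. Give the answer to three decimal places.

9.25 wt% Na2O ÷ 61.979 g/mol = 0.14924 mol, giving 0.29848 Na and 0.14924 O.
3.72 wt% K2O ÷ 94.195 g/mol = 0.03949 mol, giving 0.07898 K and 0.03949 O.
19.26 wt% Al2O3 ÷ 101.961 g/mol = 0.18890 mol, giving 0.37780 Al and 0.56670 O.
67.25 wt% SiO2 ÷ 60.083 g/mol = 1.11928 mol, giving 1.11928 Si and 2.23856 O.
Oxygen sums to 2.99399; scaling by 8/2.99399 = 2.67202 puts the formula on 8 O.
K: 0.07898 × 2.67202 = 0.211 atoms per formula unit.

0.211 K apfu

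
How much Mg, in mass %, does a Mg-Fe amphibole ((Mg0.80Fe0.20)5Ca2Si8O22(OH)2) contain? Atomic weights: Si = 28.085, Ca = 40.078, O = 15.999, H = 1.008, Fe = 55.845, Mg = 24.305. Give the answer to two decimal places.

11.52 mass %

M((Mg0.80Fe0.20)5Ca2Si8O22(OH)2) = 843.893 g/mol.
Mg contributes 4 × 24.305 = 97.220 g per mole.
97.220/843.893 = 0.1152 → 11.52%.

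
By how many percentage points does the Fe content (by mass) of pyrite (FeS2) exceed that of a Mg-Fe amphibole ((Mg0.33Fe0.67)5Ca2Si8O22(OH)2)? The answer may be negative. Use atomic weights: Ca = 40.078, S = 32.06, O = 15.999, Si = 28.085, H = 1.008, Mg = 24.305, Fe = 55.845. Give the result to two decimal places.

26.17 percentage points

Fe in FeS2: molar mass 119.965 g/mol; 1×55.845 = 55.845 g → 46.55 wt%.
Fe in (Mg0.33Fe0.67)5Ca2Si8O22(OH)2: molar mass 918.012 g/mol; 3.35×55.845 = 187.081 g → 20.38 wt%.
Difference = 46.55 − 20.38 = 26.17 percentage points.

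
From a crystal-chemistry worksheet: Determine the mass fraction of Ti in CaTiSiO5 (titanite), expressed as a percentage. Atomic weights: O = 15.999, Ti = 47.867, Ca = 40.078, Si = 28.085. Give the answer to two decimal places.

Molar mass of CaTiSiO5: 1·40.078 + 1·47.867 + 1·28.085 + 5·15.999 = 196.025 g/mol.
Mass of Ti per formula unit: 1 × 47.867 = 47.867 g.
Weight fraction Ti = 47.867 / 196.025 = 0.2442.

24.42 wt%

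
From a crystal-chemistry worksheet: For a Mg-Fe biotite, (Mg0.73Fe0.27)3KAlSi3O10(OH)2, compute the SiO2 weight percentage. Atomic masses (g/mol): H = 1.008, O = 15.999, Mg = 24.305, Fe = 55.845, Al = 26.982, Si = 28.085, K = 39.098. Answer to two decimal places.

40.71 wt%

M((Mg0.73Fe0.27)3KAlSi3O10(OH)2) = 442.801 g/mol; M(SiO2) = 60.083 g/mol.
Moles SiO2 per formula unit = 3 Si ÷ 1 = 3.0000.
SiO2 fraction = (3.0000 × 60.083) / 442.801 = 180.249/442.801 = 0.4071.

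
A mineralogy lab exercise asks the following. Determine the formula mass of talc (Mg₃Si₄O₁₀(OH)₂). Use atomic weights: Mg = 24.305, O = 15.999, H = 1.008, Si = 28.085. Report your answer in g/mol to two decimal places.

M = 3(24.305) + 4(28.085) + 12(15.999) + 2(1.008)

379.26 g/mol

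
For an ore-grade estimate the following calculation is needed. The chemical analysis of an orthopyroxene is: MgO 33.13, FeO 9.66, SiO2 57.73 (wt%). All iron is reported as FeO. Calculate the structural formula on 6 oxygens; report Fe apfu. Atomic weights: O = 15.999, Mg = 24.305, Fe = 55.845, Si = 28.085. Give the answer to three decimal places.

MgO: 33.13/40.304 = 0.82200 mol → 0.82200 mol Mg, 0.82200 mol O.
FeO: 9.66/71.844 = 0.13446 mol → 0.13446 mol Fe, 0.13446 mol O.
SiO2: 57.73/60.083 = 0.96084 mol → 0.96084 mol Si, 1.92168 mol O.
Total oxygen = 2.87814 mol. Normalization factor = 6/2.87814 = 2.08468.
Fe per 6 O = 0.13446 × 2.08468 = 0.280.

0.280 Fe apfu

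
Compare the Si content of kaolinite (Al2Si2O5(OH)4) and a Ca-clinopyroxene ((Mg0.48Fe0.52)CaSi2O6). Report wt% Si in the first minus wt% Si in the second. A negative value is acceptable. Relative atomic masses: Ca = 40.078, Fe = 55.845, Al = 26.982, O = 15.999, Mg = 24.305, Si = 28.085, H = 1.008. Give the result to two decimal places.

-2.35 percentage points

Si in Al2Si2O5(OH)4: molar mass 258.157 g/mol; 2×28.085 = 56.170 g → 21.76 wt%.
Si in (Mg0.48Fe0.52)CaSi2O6: molar mass 232.948 g/mol; 2×28.085 = 56.170 g → 24.11 wt%.
Difference = 21.76 − 24.11 = -2.35 percentage points.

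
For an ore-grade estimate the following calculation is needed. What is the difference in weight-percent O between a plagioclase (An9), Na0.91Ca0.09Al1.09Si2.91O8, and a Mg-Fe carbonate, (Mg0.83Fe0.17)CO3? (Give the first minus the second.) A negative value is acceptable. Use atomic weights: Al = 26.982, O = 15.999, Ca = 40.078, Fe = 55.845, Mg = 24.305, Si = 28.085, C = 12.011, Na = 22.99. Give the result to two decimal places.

O in Na0.91Ca0.09Al1.09Si2.91O8: molar mass 263.658 g/mol; 8×15.999 = 127.992 g → 48.54 wt%.
O in (Mg0.83Fe0.17)CO3: molar mass 89.675 g/mol; 3×15.999 = 47.997 g → 53.52 wt%.
Difference = 48.54 − 53.52 = -4.98 percentage points.

-4.98 percentage points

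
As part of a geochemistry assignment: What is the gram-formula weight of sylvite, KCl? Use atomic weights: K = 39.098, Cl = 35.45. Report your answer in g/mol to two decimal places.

74.55 g/mol

The formula mass is the sum 1(39.098) + 1(35.45).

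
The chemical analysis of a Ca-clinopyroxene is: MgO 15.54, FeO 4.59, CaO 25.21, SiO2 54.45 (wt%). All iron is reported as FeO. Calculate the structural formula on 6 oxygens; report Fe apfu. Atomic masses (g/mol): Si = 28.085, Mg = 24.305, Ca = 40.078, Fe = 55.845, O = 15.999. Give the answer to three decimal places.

0.141 Fe apfu

15.54 wt% MgO ÷ 40.304 g/mol = 0.38557 mol, giving 0.38557 Mg and 0.38557 O.
4.59 wt% FeO ÷ 71.844 g/mol = 0.06389 mol, giving 0.06389 Fe and 0.06389 O.
25.21 wt% CaO ÷ 56.077 g/mol = 0.44956 mol, giving 0.44956 Ca and 0.44956 O.
54.45 wt% SiO2 ÷ 60.083 g/mol = 0.90625 mol, giving 0.90625 Si and 1.81250 O.
Oxygen sums to 2.71152; scaling by 6/2.71152 = 2.21278 puts the formula on 6 O.
Fe: 0.06389 × 2.21278 = 0.141 atoms per formula unit.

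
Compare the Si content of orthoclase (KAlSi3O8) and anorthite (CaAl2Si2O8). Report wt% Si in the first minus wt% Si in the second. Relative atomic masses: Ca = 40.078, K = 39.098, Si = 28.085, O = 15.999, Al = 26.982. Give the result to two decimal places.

Si in KAlSi3O8: molar mass 278.327 g/mol; 3×28.085 = 84.255 g → 30.27 wt%.
Si in CaAl2Si2O8: molar mass 278.204 g/mol; 2×28.085 = 56.170 g → 20.19 wt%.
Difference = 30.27 − 20.19 = 10.08 percentage points.

10.08 percentage points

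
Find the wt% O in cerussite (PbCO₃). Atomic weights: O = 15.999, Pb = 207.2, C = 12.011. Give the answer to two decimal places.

Molar mass of PbCO₃: 1*207.2 + 1*12.011 + 3*15.999 = 267.208 g/mol.
Mass of O per formula unit: 3 × 15.999 = 47.997 g.
Weight fraction O = 47.997 / 267.208 = 0.1796.

17.96 wt%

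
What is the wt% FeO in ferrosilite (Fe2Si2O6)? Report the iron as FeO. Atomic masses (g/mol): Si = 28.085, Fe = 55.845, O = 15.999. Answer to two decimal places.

54.46 wt%

M(Fe2Si2O6) = 263.854 g/mol; M(FeO) = 71.844 g/mol.
Moles FeO per formula unit = 2 Fe ÷ 1 = 2.0000.
FeO fraction = (2.0000 × 71.844) / 263.854 = 143.688/263.854 = 0.5446.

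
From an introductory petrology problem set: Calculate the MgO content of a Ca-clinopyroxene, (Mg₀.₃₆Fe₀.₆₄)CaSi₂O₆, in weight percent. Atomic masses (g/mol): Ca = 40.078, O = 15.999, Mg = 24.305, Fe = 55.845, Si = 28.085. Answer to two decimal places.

M((Mg₀.₃₆Fe₀.₆₄)CaSi₂O₆) = 236.733 g/mol; M(MgO) = 40.304 g/mol.
Moles MgO per formula unit = 0.36 Mg ÷ 1 = 0.3600.
MgO fraction = (0.3600 × 40.304) / 236.733 = 14.509/236.733 = 0.0613.

6.13 wt%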